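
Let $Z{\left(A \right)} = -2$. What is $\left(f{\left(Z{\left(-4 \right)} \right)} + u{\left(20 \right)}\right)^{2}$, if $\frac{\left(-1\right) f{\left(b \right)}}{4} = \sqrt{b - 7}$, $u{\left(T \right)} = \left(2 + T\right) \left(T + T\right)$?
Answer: $774256 - 21120 i \approx 7.7426 \cdot 10^{5} - 21120.0 i$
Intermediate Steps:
$u{\left(T \right)} = 2 T \left(2 + T\right)$ ($u{\left(T \right)} = \left(2 + T\right) 2 T = 2 T \left(2 + T\right)$)
$f{\left(b \right)} = - 4 \sqrt{-7 + b}$ ($f{\left(b \right)} = - 4 \sqrt{b - 7} = - 4 \sqrt{-7 + b}$)
$\left(f{\left(Z{\left(-4 \right)} \right)} + u{\left(20 \right)}\right)^{2} = \left(- 4 \sqrt{-7 - 2} + 2 \cdot 20 \left(2 + 20\right)\right)^{2} = \left(- 4 \sqrt{-9} + 2 \cdot 20 \cdot 22\right)^{2} = \left(- 4 \cdot 3 i + 880\right)^{2} = \left(- 12 i + 880\right)^{2} = \left(880 - 12 i\right)^{2}$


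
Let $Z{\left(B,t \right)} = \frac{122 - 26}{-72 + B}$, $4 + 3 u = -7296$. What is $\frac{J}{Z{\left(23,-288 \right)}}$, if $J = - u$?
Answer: $- \frac{89425}{72} \approx -1242.0$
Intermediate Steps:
$u = - \frac{7300}{3}$ ($u = - \frac{4}{3} + \frac{1}{3} \left(-7296\right) = - \frac{4}{3} - 2432 = - \frac{7300}{3} \approx -2433.3$)
$Z{\left(B,t \right)} = \frac{96}{-72 + B}$
$J = \frac{7300}{3}$ ($J = \left(-1\right) \left(- \frac{7300}{3}\right) = \frac{7300}{3} \approx 2433.3$)
$\frac{J}{Z{\left(23,-288 \right)}} = \frac{7300}{3 \frac{96}{-72 + 23}} = \frac{7300}{3 \frac{96}{-49}} = \frac{7300}{3 \cdot 96 \left(- \frac{1}{49}\right)} = \frac{7300}{3 \left(- \frac{96}{49}\right)} = \frac{7300}{3} \left(- \frac{49}{96}\right) = - \frac{89425}{72}$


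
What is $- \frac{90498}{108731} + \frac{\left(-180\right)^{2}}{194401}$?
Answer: $- \frac{14070017298}{21137415131} \approx -0.66565$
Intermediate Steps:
$- \frac{90498}{108731} + \frac{\left(-180\right)^{2}}{194401} = \left(-90498\right) \frac{1}{108731} + 32400 \cdot \frac{1}{194401} = - \frac{90498}{108731} + \frac{32400}{194401} = - \frac{14070017298}{21137415131}$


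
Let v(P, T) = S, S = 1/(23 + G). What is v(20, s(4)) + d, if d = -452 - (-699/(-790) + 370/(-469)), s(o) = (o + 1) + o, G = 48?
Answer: -11892559111/26306210 ≈ -452.08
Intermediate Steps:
s(o) = 1 + 2*o (s(o) = (1 + o) + o = 1 + 2*o)
S = 1/71 (S = 1/(23 + 48) = 1/71 ≈ 0.014085)
v(P, T) = 1/71
d = -167506051/370510 (d = -452 - (-699*(-1/790) + 370*(-1/469)) = -452 - (699/790 - 370/469) = -452 - 1*35531/370510 = -452 - 35531/370510 = -167506051/370510 ≈ -452.10)
v(20, s(4)) + d = 1/71 - 167506051/370510 = -11892559111/26306210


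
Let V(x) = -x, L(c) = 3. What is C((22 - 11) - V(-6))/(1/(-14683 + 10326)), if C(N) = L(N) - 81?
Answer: 339846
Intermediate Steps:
C(N) = -78 (C(N) = 3 - 81 = -78)
C((22 - 11) - V(-6))/(1/(-14683 + 10326)) = -78/(1/(-14683 + 10326)) = -78/(1/(-4357)) = -78/(-1/4357) = -78*(-4357) = 339846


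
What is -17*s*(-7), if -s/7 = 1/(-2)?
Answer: 833/2 ≈ 416.50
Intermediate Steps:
s = 7/2 (s = -7/(-2) = -7*(-½) = 7/2 ≈ 3.5000)
-17*s*(-7) = -17*7/2*(-7) = -119/2*(-7) = 833/2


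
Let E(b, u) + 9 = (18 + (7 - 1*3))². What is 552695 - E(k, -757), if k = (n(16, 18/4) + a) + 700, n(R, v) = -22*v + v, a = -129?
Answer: 552220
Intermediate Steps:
n(R, v) = -21*v
k = 953/2 (k = (-378/4 - 129) + 700 = (-21*9/2 - 129) + 700 = (-189/2 - 129) + 700 = -447/2 + 700 = 953/2 ≈ 476.50)
E(b, u) = 475 (E(b, u) = -9 + (18 + (7 - 1*3))² = -9 + (18 + (7 - 3))² = -9 + (18 + 4)² = -9 + 22² = -9 + 484 = 475)
552695 - E(k, -757) = 552695 - 1*475 = 552695 - 475 = 552220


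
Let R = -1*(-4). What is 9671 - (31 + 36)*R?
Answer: 9403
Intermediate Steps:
R = 4
9671 - (31 + 36)*R = 9671 - (31 + 36)*4 = 9671 - 67*4 = 9671 - 1*268 = 9671 - 268 = 9403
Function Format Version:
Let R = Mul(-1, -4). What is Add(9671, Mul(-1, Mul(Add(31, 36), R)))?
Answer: 9403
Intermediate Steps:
R = 4
Add(9671, Mul(-1, Mul(Add(31, 36), R))) = Add(9671, Mul(-1, Mul(Add(31, 36), 4))) = Add(9671, Mul(-1, Mul(67, 4))) = Add(9671, Mul(-1, 268)) = Add(9671, -268) = 9403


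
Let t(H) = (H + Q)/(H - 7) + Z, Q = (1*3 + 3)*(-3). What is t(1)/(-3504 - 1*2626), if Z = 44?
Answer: -281/36780 ≈ -0.0076400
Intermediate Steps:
Q = -18 (Q = (3 + 3)*(-3) = 6*(-3) = -18)
t(H) = 44 + (-18 + H)/(-7 + H) (t(H) = (H - 18)/(H - 7) + 44 = (-18 + H)/(-7 + H) + 44 = 44 + (-18 + H)/(-7 + H))
t(1)/(-3504 - 1*2626) = ((-326 + 45*1)/(-7 + 1))/(-3504 - 1*2626) = ((-326 + 45)/(-6))/(-3504 - 2626) = -1/6*(-281)/(-6130) = (281/6)*(-1/6130) = -281/36780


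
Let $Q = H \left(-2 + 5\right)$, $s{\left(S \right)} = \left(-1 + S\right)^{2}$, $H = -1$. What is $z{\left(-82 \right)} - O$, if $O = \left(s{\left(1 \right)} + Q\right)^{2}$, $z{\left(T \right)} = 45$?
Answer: $36$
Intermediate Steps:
$Q = -3$ ($Q = - (-2 + 5) = \left(-1\right) 3 = -3$)
$O = 9$ ($O = \left(\left(-1 + 1\right)^{2} - 3\right)^{2} = \left(0^{2} - 3\right)^{2} = \left(0 - 3\right)^{2} = \left(-3\right)^{2} = 9$)
$z{\left(-82 \right)} - O = 45 - 9 = 36$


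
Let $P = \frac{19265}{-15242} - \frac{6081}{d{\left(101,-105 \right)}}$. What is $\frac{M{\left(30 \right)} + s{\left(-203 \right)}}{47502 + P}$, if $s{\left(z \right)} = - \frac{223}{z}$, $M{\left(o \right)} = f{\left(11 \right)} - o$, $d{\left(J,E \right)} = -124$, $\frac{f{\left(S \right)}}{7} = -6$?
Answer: $- \frac{13601442572}{9121749962437} \approx -0.0014911$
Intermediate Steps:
$f{\left(S \right)} = -42$ ($f{\left(S \right)} = 7 \left(-6\right) = -42$)
$M{\left(o \right)} = -42 - o$
$P = \frac{45148871}{945004}$ ($P = \frac{19265}{-15242} - \frac{6081}{-124} = 19265 \left(- \frac{1}{15242}\right) - - \frac{6081}{124} = - \frac{19265}{15242} + \frac{6081}{124} = \frac{45148871}{945004} \approx 47.776$)
$\frac{M{\left(30 \right)} + s{\left(-203 \right)}}{47502 + P} = \frac{\left(-42 - 30\right) - \frac{223}{-203}}{47502 + \frac{45148871}{945004}} = \frac{\left(-42 - 30\right) - - \frac{223}{203}}{\frac{44934728879}{945004}} = \left(-72 + \frac{223}{203}\right) \frac{945004}{44934728879} = \left(- \frac{14393}{203}\right) \frac{945004}{44934728879} = - \frac{13601442572}{9121749962437}$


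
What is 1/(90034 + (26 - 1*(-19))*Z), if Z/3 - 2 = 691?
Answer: 1/183589 ≈ 5.4469e-6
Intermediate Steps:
Z = 2079 (Z = 6 + 3*691 = 6 + 2073 = 2079)
1/(90034 + (26 - 1*(-19))*Z) = 1/(90034 + (26 - 1*(-19))*2079) = 1/(90034 + (26 + 19)*2079) = 1/(90034 + 45*2079) = 1/(90034 + 93555) = 1/183589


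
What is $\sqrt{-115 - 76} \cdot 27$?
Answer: $27 i \sqrt{191} \approx 373.15 i$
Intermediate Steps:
$\sqrt{-115 - 76} \cdot 27 = \sqrt{-191} \cdot 27 = i \sqrt{191} \cdot 27 = 27 i \sqrt{191}$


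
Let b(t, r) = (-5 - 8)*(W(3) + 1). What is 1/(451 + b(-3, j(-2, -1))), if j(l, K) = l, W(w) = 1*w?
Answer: 1/399 ≈ 0.0025063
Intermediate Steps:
W(w) = w
b(t, r) = -52 (b(t, r) = (-5 - 8)*(3 + 1) = -13*4 = -52)
1/(451 + b(-3, j(-2, -1))) = 1/(451 - 52) = 1/399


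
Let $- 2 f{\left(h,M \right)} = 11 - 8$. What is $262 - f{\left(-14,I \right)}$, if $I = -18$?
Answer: $\frac{527}{2} \approx 263.5$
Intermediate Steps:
$f{\left(h,M \right)} = - \frac{3}{2}$ ($f{\left(h,M \right)} = - \frac{11 - 8}{2} = \left(- \frac{1}{2}\right) 3 = - \frac{3}{2}$)
$262 - f{\left(-14,I \right)} = 262 - - \frac{3}{2} = 262 + \frac{3}{2} = \frac{527}{2}$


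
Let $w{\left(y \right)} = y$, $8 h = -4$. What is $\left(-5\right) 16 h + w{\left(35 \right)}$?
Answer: $75$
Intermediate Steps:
$h = - \frac{1}{2}$ ($h = \frac{1}{8} \left(-4\right) = - \frac{1}{2} \approx -0.5$)
$\left(-5\right) 16 h + w{\left(35 \right)} = \left(-5\right) 16 \left(- \frac{1}{2}\right) + 35 = \left(-80\right) \left(- \frac{1}{2}\right) + 35 = 40 + 35 = 75$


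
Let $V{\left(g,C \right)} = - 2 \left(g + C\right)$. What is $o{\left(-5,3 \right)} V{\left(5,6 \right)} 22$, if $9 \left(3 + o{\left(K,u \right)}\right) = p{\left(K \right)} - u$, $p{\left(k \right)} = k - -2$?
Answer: $\frac{5324}{3} \approx 1774.7$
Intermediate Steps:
$V{\left(g,C \right)} = - 2 C - 2 g$ ($V{\left(g,C \right)} = - 2 \left(C + g\right) = - 2 C - 2 g$)
$p{\left(k \right)} = 2 + k$ ($p{\left(k \right)} = k + 2 = 2 + k$)
$o{\left(K,u \right)} = - \frac{25}{9} - \frac{u}{9} + \frac{K}{9}$ ($o{\left(K,u \right)} = -3 + \frac{\left(2 + K\right) - u}{9} = -3 + \frac{2 + K - u}{9} = -3 + \left(\frac{2}{9} - \frac{u}{9} + \frac{K}{9}\right) = - \frac{25}{9} - \frac{u}{9} + \frac{K}{9}$)
$o{\left(-5,3 \right)} V{\left(5,6 \right)} 22 = \left(- \frac{25}{9} - \frac{1}{3} + \frac{1}{9} \left(-5\right)\right) \left(\left(-2\right) 6 - 10\right) 22 = \left(- \frac{25}{9} - \frac{1}{3} - \frac{5}{9}\right) \left(-12 - 10\right) 22 = \left(- \frac{11}{3}\right) \left(-22\right) 22 = \frac{242}{3} \cdot 22 = \frac{5324}{3}$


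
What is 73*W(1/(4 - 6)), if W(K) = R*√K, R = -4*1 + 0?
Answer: -146*I*√2 ≈ -206.48*I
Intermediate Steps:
R = -4 (R = -4 + 0 = -4)
W(K) = -4*√K
73*W(1/(4 - 6)) = 73*(-4*I*√2/2) = 73*(-2*I*√2) = -146*I*√2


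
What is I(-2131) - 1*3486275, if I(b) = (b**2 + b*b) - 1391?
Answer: 5594656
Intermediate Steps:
I(b) = -1391 + 2*b**2 (I(b) = (b**2 + b**2) - 1391 = 2*b**2 - 1391 = -1391 + 2*b**2)
I(-2131) - 1*3486275 = (-1391 + 2*(-2131)**2) - 1*3486275 = (-1391 + 2*4541161) - 3486275 = (-1391 + 9082322) - 3486275 = 9080931 - 3486275 = 5594656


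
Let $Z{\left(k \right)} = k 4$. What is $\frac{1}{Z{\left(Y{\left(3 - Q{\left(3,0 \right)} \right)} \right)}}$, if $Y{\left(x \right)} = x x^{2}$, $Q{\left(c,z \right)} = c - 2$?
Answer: $\frac{1}{32} \approx 0.03125$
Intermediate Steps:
$Q{\left(c,z \right)} = -2 + c$ ($Q{\left(c,z \right)} = c - 2 = -2 + c$)
$Y{\left(x \right)} = x^{3}$
$Z{\left(k \right)} = 4 k$
$\frac{1}{Z{\left(Y{\left(3 - Q{\left(3,0 \right)} \right)} \right)}} = \frac{1}{4 \left(3 - \left(-2 + 3\right)\right)^{3}} = \frac{1}{4 \left(3 - 1\right)^{3}} = \frac{1}{4 \cdot 2^{3}} = \frac{1}{4 \cdot 8} = \frac{1}{32}$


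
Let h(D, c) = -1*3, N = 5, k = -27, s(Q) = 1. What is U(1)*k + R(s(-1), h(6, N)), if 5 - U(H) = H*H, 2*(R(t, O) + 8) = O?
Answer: -235/2 ≈ -117.50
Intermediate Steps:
h(D, c) = -3
R(t, O) = -8 + O/2
U(H) = 5 - H**2 (U(H) = 5 - H*H = 5 - H**2)
U(1)*k + R(s(-1), h(6, N)) = (5 - 1*1**2)*(-27) + (-8 + (1/2)*(-3)) = (5 - 1*1)*(-27) + (-8 - 3/2) = (5 - 1)*(-27) - 19/2 = 4*(-27) - 19/2 = -108 - 19/2 = -235/2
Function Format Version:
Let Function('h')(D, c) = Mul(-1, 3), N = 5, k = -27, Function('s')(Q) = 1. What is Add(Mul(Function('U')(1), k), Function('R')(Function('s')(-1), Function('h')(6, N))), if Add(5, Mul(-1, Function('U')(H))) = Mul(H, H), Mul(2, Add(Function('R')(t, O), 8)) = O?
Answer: Rational(-235, 2) ≈ -117.50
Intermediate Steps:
Function('h')(D, c) = -3
Function('R')(t, O) = Add(-8, Mul(Rational(1, 2), O))
Function('U')(H) = Add(5, Mul(-1, Pow(H, 2))) (Function('U')(H) = Add(5, Mul(-1, Mul(H, H))) = Add(5, Mul(-1, Pow(H, 2))))
Add(Mul(Function('U')(1), k), Function('R')(Function('s')(-1), Function('h')(6, N))) = Add(Mul(Add(5, Mul(-1, Pow(1, 2))), -27), Add(-8, Mul(Rational(1, 2), -3))) = Add(Mul(Add(5, Mul(-1, 1)), -27), Add(-8, Rational(-3, 2))) = Add(Mul(Add(5, -1), -27), Rational(-19, 2)) = Add(Mul(4, -27), Rational(-19, 2)) = Add(-108, Rational(-19, 2)) = Rational(-235, 2)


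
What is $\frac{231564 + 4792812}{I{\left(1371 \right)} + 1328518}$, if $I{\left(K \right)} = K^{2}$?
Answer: $\frac{5024376}{3208159} \approx 1.5661$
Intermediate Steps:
$\frac{231564 + 4792812}{I{\left(1371 \right)} + 1328518} = \frac{231564 + 4792812}{1371^{2} + 1328518} = \frac{5024376}{1879641 + 1328518} = \frac{5024376}{3208159}$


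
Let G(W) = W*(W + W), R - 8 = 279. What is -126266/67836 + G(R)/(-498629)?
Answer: -37067528141/16912498422 ≈ -2.1917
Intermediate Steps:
R = 287 (R = 8 + 279 = 287)
G(W) = 2*W**2 (G(W) = W*(2*W) = 2*W**2)
-126266/67836 + G(R)/(-498629) = -126266/67836 + (2*287**2)/(-498629) = -126266*1/67836 + (2*82369)*(-1/498629) = -63133/33918 + 164738*(-1/498629) = -63133/33918 - 164738/498629 = -37067528141/16912498422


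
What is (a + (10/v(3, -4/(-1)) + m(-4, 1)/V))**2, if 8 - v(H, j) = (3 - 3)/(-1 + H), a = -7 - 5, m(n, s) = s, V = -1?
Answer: 2209/16 ≈ 138.06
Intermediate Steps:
a = -12
v(H, j) = 8 (v(H, j) = 8 - (3 - 3)/(-1 + H) = 8 - 0/(-1 + H) = 8 - 1*0 = 8 + 0 = 8)
(a + (10/v(3, -4/(-1)) + m(-4, 1)/V))**2 = (-12 + (10/8 + 1/(-1)))**2 = (-12 + (10*(1/8) + 1*(-1)))**2 = (-12 + (5/4 - 1))**2 = (-12 + 1/4)**2 = (-47/4)**2 = 2209/16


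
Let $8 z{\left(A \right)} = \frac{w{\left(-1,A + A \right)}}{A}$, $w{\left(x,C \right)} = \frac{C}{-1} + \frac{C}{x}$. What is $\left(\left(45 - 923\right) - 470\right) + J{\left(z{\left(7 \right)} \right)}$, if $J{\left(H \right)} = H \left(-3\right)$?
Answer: $- \frac{2693}{2} \approx -1346.5$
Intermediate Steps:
$w{\left(x,C \right)} = - C + \frac{C}{x}$ ($w{\left(x,C \right)} = C \left(-1\right) + \frac{C}{x} = - C + \frac{C}{x}$)
$z{\left(A \right)} = - \frac{1}{2}$ ($z{\left(A \right)} = \frac{\left(- (A + A) + \frac{A + A}{-1}\right) \frac{1}{A}}{8} = \frac{\left(- 2 A + 2 A \left(-1\right)\right) \frac{1}{A}}{8} = \frac{\left(- 2 A - 2 A\right) \frac{1}{A}}{8} = \frac{- 4 A \frac{1}{A}}{8} = \frac{1}{8} \left(-4\right) = - \frac{1}{2}$)
$J{\left(H \right)} = - 3 H$
$\left(\left(45 - 923\right) - 470\right) + J{\left(z{\left(7 \right)} \right)} = \left(\left(45 - 923\right) - 470\right) - - \frac{3}{2} = \left(\left(45 - 923\right) - 470\right) + \frac{3}{2} = \left(-878 - 470\right) + \frac{3}{2} = -1348 + \frac{3}{2} = - \frac{2693}{2}$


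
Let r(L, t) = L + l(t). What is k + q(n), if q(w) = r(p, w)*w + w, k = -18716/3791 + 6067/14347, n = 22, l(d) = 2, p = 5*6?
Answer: 39241241847/54389477 ≈ 721.49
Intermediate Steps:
p = 30
k = -245518455/54389477 (k = -18716*1/3791 + 6067*(1/14347) = -18716/3791 + 6067/14347 = -245518455/54389477 ≈ -4.5141)
r(L, t) = 2 + L (r(L, t) = L + 2 = 2 + L)
q(w) = 33*w (q(w) = (2 + 30)*w + w = 32*w + w = 33*w)
k + q(n) = -245518455/54389477 + 33*22 = -245518455/54389477 + 726 = 39241241847/54389477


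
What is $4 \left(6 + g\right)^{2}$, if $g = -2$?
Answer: $64$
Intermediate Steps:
$4 \left(6 + g\right)^{2} = 4 \left(6 - 2\right)^{2} = 4 \cdot 4^{2} = 4 \cdot 16 = 64$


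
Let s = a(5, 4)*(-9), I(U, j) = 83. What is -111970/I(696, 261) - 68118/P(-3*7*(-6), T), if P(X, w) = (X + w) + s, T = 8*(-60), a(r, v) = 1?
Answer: -11663772/10043 ≈ -1161.4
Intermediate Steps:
s = -9 (s = 1*(-9) = -9)
T = -480
P(X, w) = -9 + X + w (P(X, w) = (X + w) - 9 = -9 + X + w)
-111970/I(696, 261) - 68118/P(-3*7*(-6), T) = -111970/83 - 68118/(-9 - 3*7*(-6) - 480) = -111970*1/83 - 68118/(-9 - 21*(-6) - 480) = -111970/83 - 68118/(-9 + 126 - 480) = -111970/83 - 68118/(-363) = -111970/83 - 68118*(-1/363) = -111970/83 + 22706/121 = -11663772/10043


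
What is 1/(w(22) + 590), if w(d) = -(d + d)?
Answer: 1/546 ≈ 0.0018315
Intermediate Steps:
w(d) = -2*d
1/(w(22) + 590) = 1/(-2*22 + 590) = 1/(-44 + 590) = 1/546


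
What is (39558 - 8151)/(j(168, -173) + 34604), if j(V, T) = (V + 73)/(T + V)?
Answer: 52345/57593 ≈ 0.90888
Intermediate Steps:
j(V, T) = (73 + V)/(T + V)
(39558 - 8151)/(j(168, -173) + 34604) = (39558 - 8151)/((73 + 168)/(-173 + 168) + 34604) = 31407/(241/(-5) + 34604) = 31407/(-1/5*241 + 34604) = 31407/(-241/5 + 34604) = 31407/(172779/5) = 31407*(5/172779) = 52345/57593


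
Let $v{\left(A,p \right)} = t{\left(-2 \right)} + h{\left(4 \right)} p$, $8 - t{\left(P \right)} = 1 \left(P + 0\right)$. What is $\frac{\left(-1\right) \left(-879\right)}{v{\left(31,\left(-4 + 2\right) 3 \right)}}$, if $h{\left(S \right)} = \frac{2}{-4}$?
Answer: $\frac{879}{13} \approx 67.615$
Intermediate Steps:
$h{\left(S \right)} = - \frac{1}{2}$ ($h{\left(S \right)} = 2 \left(- \frac{1}{4}\right) = - \frac{1}{2}$)
$t{\left(P \right)} = 8 - P$ ($t{\left(P \right)} = 8 - 1 \left(P + 0\right) = 8 - 1 P = 8 - P$)
$v{\left(A,p \right)} = 10 - \frac{p}{2}$ ($v{\left(A,p \right)} = \left(8 - -2\right) - \frac{p}{2} = \left(8 + 2\right) - \frac{p}{2} = 10 - \frac{p}{2}$)
$\frac{\left(-1\right) \left(-879\right)}{v{\left(31,\left(-4 + 2\right) 3 \right)}} = \frac{\left(-1\right) \left(-879\right)}{10 - \frac{\left(-4 + 2\right) 3}{2}} = \frac{879}{10 - \frac{\left(-2\right) 3}{2}} = \frac{879}{10 - -3} = \frac{879}{10 + 3} = \frac{879}{13}$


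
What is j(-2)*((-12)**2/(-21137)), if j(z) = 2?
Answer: -288/21137 ≈ -0.013625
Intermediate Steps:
j(-2)*((-12)**2/(-21137)) = 2*((-12)**2/(-21137)) = 2*(144*(-1/21137)) = 2*(-144/21137) = -288/21137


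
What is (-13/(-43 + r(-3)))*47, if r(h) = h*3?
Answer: 47/4 ≈ 11.750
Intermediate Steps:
r(h) = 3*h
(-13/(-43 + r(-3)))*47 = (-13/(-43 + 3*(-3)))*47 = (-13/(-43 - 9))*47 = (-13/(-52))*47 = -1/52*(-13)*47 = (¼)*47 = 47/4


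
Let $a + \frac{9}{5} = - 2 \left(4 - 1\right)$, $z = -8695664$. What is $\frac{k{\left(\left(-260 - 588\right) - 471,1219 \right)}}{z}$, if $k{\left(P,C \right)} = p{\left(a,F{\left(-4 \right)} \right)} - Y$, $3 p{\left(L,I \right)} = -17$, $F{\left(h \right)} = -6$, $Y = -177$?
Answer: $- \frac{257}{13043496} \approx -1.9703 \cdot 10^{-5}$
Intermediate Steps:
$a = - \frac{39}{5}$ ($a = - \frac{9}{5} - 2 \left(4 - 1\right) = - \frac{9}{5} - 6 = - \frac{39}{5} \approx -7.8$)
$p{\left(L,I \right)} = - \frac{17}{3}$ ($p{\left(L,I \right)} = \frac{1}{3} \left(-17\right) = - \frac{17}{3}$)
$k{\left(P,C \right)} = \frac{514}{3}$ ($k{\left(P,C \right)} = - \frac{17}{3} - -177 = - \frac{17}{3} + 177 = \frac{514}{3}$)
$\frac{k{\left(\left(-260 - 588\right) - 471,1219 \right)}}{z} = \frac{514}{3 \left(-8695664\right)} = \frac{514}{3} \left(- \frac{1}{8695664}\right) = - \frac{257}{13043496}$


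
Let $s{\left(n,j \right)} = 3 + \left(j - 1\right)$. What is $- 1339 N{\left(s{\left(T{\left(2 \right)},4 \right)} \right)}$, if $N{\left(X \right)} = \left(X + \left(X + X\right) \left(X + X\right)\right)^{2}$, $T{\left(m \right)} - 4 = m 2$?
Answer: $-30127500$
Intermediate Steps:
$T{\left(m \right)} = 4 + 2 m$ ($T{\left(m \right)} = 4 + m 2 = 4 + 2 m$)
$s{\left(n,j \right)} = 2 + j$ ($s{\left(n,j \right)} = 3 + \left(j - 1\right) = 3 + \left(-1 + j\right) = 2 + j$)
$N{\left(X \right)} = \left(X + 4 X^{2}\right)^{2}$ ($N{\left(X \right)} = \left(X + 2 X 2 X\right)^{2} = \left(X + 4 X^{2}\right)^{2}$)
$- 1339 N{\left(s{\left(T{\left(2 \right)},4 \right)} \right)} = - 1339 \left(2 + 4\right)^{2} \left(1 + 4 \left(2 + 4\right)\right)^{2} = - 1339 \cdot 6^{2} \left(1 + 4 \cdot 6\right)^{2} = - 1339 \cdot 36 \left(1 + 24\right)^{2} = - 1339 \cdot 36 \cdot 25^{2} = - 1339 \cdot 36 \cdot 625 = \left(-1339\right) 22500 = -30127500$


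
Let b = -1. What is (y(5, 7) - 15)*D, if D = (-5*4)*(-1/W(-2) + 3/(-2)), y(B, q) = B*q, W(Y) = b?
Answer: 200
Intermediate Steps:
W(Y) = -1
D = 10 (D = (-5*4)*(-1/(-1) + 3/(-2)) = -20*(-1*(-1) + 3*(-½)) = -20*(1 - 3/2) = -20*(-½) = 10)
(y(5, 7) - 15)*D = (5*7 - 15)*10 = (35 - 15)*10 = 20*10 = 200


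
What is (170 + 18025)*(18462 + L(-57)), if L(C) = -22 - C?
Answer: 336552915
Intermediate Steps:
(170 + 18025)*(18462 + L(-57)) = (170 + 18025)*(18462 + (-22 - 1*(-57))) = 18195*(18462 + (-22 + 57)) = 18195*(18462 + 35) = 18195*18497 = 336552915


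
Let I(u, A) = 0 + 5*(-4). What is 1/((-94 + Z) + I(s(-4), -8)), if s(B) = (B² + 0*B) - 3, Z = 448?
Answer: 1/334 ≈ 0.0029940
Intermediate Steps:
s(B) = -3 + B² (s(B) = (B² + 0) - 3 = B² - 3 = -3 + B²)
I(u, A) = -20 (I(u, A) = 0 - 20 = -20)
1/((-94 + Z) + I(s(-4), -8)) = 1/((-94 + 448) - 20) = 1/(354 - 20) = 1/334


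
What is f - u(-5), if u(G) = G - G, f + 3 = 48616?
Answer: 48613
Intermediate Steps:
f = 48613 (f = -3 + 48616 = 48613)
u(G) = 0
f - u(-5) = 48613 - 1*0 = 48613 + 0 = 48613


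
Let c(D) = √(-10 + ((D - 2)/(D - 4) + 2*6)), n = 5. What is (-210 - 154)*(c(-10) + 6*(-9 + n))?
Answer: 8736 - 104*√35 ≈ 8120.7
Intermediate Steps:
c(D) = √(2 + (-2 + D)/(-4 + D)) (c(D) = √(-10 + ((-2 + D)/(-4 + D) + 12)) = √(-10 + (12 + (-2 + D)/(-4 + D))) = √(2 + (-2 + D)/(-4 + D)))
(-210 - 154)*(c(-10) + 6*(-9 + n)) = (-210 - 154)*(√((-10 + 3*(-10))/(-4 - 10)) + 6*(-9 + 5)) = -364*(√((-10 - 30)/(-14)) + 6*(-4)) = -364*(√(-1/14*(-40)) - 24) = -364*(√(20/7) - 24) = -364*(2*√35/7 - 24) = -364*(-24 + 2*√35/7) = 8736 - 104*√35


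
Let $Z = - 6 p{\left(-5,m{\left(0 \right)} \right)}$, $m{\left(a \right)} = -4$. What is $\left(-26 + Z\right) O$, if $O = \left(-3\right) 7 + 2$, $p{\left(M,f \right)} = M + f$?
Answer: $-532$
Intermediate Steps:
$O = -19$ ($O = -21 + 2 = -19$)
$Z = 54$ ($Z = - 6 \left(-5 - 4\right) = \left(-6\right) \left(-9\right) = 54$)
$\left(-26 + Z\right) O = \left(-26 + 54\right) \left(-19\right) = 28 \left(-19\right) = -532$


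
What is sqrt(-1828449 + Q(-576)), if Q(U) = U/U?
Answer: 4*I*sqrt(114278) ≈ 1352.2*I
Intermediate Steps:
Q(U) = 1
sqrt(-1828449 + Q(-576)) = sqrt(-1828449 + 1) = sqrt(-1828448) = 4*I*sqrt(114278)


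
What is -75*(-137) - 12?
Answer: 10263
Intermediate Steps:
-75*(-137) - 12 = 10275 - 12 = 10263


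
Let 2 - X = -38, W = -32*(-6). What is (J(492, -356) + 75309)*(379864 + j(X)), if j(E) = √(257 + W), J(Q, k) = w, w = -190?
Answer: 28535003816 + 75119*√449 ≈ 2.8537e+10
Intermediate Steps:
W = 192
J(Q, k) = -190
X = 40 (X = 2 - 1*(-38) = 2 + 38 = 40)
j(E) = √449 (j(E) = √(257 + 192) = √449)
(J(492, -356) + 75309)*(379864 + j(X)) = (-190 + 75309)*(379864 + √449) = 75119*(379864 + √449) = 28535003816 + 75119*√449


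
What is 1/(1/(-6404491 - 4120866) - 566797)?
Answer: -10525357/5965740771530 ≈ -1.7643e-6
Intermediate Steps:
1/(1/(-6404491 - 4120866) - 566797) = 1/(1/(-10525357) - 566797) = 1/(-1/10525357 - 566797) = 1/(-5965740771530/10525357) = -10525357/5965740771530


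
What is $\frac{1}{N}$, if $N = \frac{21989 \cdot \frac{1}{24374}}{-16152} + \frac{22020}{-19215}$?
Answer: $- \frac{8005006576}{9174022171} \approx -0.87257$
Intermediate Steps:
$N = - \frac{9174022171}{8005006576}$ ($N = 21989 \cdot \frac{1}{24374} \left(- \frac{1}{16152}\right) + 22020 \left(- \frac{1}{19215}\right) = \frac{21989}{24374} \left(- \frac{1}{16152}\right) - \frac{1468}{1281} = - \frac{21989}{393688848} - \frac{1468}{1281} = - \frac{9174022171}{8005006576} \approx -1.146$)
$\frac{1}{N} = \frac{1}{- \frac{9174022171}{8005006576}} = - \frac{8005006576}{9174022171}$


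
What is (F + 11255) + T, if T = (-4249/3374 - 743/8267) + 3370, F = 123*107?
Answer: 110713331289/3984694 ≈ 27785.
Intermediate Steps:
F = 13161
T = 13423042585/3984694 (T = (-4249*1/3374 - 743*1/8267) + 3370 = (-607/482 - 743/8267) + 3370 = -5376195/3984694 + 3370 = 13423042585/3984694 ≈ 3368.7)
(F + 11255) + T = (13161 + 11255) + 13423042585/3984694 = 24416 + 13423042585/3984694 = 110713331289/3984694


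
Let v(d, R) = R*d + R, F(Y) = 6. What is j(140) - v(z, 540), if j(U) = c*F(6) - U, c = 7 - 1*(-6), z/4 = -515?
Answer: 1111798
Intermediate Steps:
z = -2060 (z = 4*(-515) = -2060)
c = 13 (c = 7 + 6 = 13)
j(U) = 78 - U (j(U) = 13*6 - U = 78 - U)
v(d, R) = R + R*d
j(140) - v(z, 540) = (78 - 1*140) - 540*(1 - 2060) = (78 - 140) - 540*(-2059) = -62 - 1*(-1111860) = -62 + 1111860 = 1111798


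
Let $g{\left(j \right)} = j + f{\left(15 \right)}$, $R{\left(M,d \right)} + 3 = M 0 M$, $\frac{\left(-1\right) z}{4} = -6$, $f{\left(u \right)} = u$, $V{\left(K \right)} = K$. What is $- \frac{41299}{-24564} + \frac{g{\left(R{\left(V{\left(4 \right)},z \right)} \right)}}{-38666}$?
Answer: $\frac{798286183}{474895812} \approx 1.681$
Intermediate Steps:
$z = 24$ ($z = \left(-4\right) \left(-6\right) = 24$)
$R{\left(M,d \right)} = -3$ ($R{\left(M,d \right)} = -3 + M 0 M = -3 + 0 M = -3 + 0 = -3$)
$g{\left(j \right)} = 15 + j$ ($g{\left(j \right)} = j + 15 = 15 + j$)
$- \frac{41299}{-24564} + \frac{g{\left(R{\left(V{\left(4 \right)},z \right)} \right)}}{-38666} = - \frac{41299}{-24564} + \frac{15 - 3}{-38666} = \left(-41299\right) \left(- \frac{1}{24564}\right) + 12 \left(- \frac{1}{38666}\right) = \frac{41299}{24564} - \frac{6}{19333} = \frac{798286183}{474895812}$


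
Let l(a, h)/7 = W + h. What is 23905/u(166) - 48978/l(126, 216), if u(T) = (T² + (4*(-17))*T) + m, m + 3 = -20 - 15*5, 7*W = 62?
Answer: -10776397/363594 ≈ -29.639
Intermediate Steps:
W = 62/7 (W = (⅐)*62 = 62/7 ≈ 8.8571)
l(a, h) = 62 + 7*h (l(a, h) = 7*(62/7 + h) = 62 + 7*h)
m = -98 (m = -3 + (-20 - 15*5) = -3 + (-20 - 75) = -3 - 95 = -98)
u(T) = -98 + T² - 68*T (u(T) = (T² + (4*(-17))*T) - 98 = (T² - 68*T) - 98 = -98 + T² - 68*T)
23905/u(166) - 48978/l(126, 216) = 23905/(-98 + 166² - 68*166) - 48978/(62 + 7*216) = 23905/(-98 + 27556 - 11288) - 48978/(62 + 1512) = 23905/16170 - 48978/1574 = 23905*(1/16170) - 48978*1/1574 = 683/462 - 24489/787 = -10776397/363594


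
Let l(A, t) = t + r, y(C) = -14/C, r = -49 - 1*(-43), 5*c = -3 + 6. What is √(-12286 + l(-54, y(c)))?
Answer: 7*I*√2262/3 ≈ 110.97*I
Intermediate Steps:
c = ⅗ (c = (-3 + 6)/5 = (⅕)*3 = ⅗ ≈ 0.60000)
r = -6 (r = -49 + 43 = -6)
l(A, t) = -6 + t (l(A, t) = t - 6 = -6 + t)
√(-12286 + l(-54, y(c))) = √(-12286 + (-6 - 14/⅗)) = √(-12286 + (-6 - 14*5/3)) = √(-12286 + (-6 - 70/3)) = √(-12286 - 88/3) = √(-36946/3) = 7*I*√2262/3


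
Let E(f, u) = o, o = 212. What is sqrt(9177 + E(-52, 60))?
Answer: sqrt(9389) ≈ 96.897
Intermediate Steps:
E(f, u) = 212
sqrt(9177 + E(-52, 60)) = sqrt(9177 + 212) = sqrt(9389)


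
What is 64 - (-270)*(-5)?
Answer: -1286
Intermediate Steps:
64 - (-270)*(-5) = 64 - 10*135 = 64 - 1350 = -1286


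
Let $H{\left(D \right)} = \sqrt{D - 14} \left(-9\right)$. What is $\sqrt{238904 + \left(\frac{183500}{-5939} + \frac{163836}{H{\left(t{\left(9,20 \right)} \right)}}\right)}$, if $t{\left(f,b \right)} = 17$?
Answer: $\frac{2 \sqrt{2106366356821 - 53507200757 \sqrt{3}}}{5939} \approx 477.87$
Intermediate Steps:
$H{\left(D \right)} = - 9 \sqrt{-14 + D}$ ($H{\left(D \right)} = \sqrt{-14 + D} \left(-9\right) = - 9 \sqrt{-14 + D}$)
$\sqrt{238904 + \left(\frac{183500}{-5939} + \frac{163836}{H{\left(t{\left(9,20 \right)} \right)}}\right)} = \sqrt{238904 + \left(\frac{183500}{-5939} + \frac{163836}{\left(-9\right) \sqrt{-14 + 17}}\right)} = \sqrt{238904 + \left(183500 \left(- \frac{1}{5939}\right) + \frac{163836}{\left(-9\right) \sqrt{3}}\right)} = \sqrt{238904 + \left(- \frac{183500}{5939} + 163836 \left(- \frac{\sqrt{3}}{27}\right)\right)} = \sqrt{238904 - \left(\frac{183500}{5939} + 6068 \sqrt{3}\right)} = \sqrt{\frac{1418667356}{5939} - 6068 \sqrt{3}}$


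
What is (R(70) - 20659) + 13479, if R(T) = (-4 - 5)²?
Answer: -7099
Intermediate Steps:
R(T) = 81 (R(T) = (-9)² = 81)
(R(70) - 20659) + 13479 = (81 - 20659) + 13479 = -20578 + 13479 = -7099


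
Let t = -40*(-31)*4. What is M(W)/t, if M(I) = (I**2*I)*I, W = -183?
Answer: 1121513121/4960 ≈ 2.2611e+5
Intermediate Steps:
t = 4960 (t = 1240*4 = 4960)
M(I) = I**4 (M(I) = I**3*I = I**4)
M(W)/t = (-183)**4/4960 = 1121513121*(1/4960) = 1121513121/4960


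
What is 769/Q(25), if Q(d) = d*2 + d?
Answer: 769/75 ≈ 10.253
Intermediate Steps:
Q(d) = 3*d (Q(d) = 2*d + d = 3*d)
769/Q(25) = 769/((3*25)) = 769/75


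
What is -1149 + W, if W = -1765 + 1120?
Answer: -1794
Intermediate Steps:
W = -645
-1149 + W = -1149 - 645 = -1794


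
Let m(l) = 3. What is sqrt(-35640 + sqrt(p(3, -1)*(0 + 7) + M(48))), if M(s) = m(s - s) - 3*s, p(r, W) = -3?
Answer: 3*sqrt(-3960 + I*sqrt(2)) ≈ 0.03371 + 188.79*I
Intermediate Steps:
M(s) = 3 - 3*s
sqrt(-35640 + sqrt(p(3, -1)*(0 + 7) + M(48))) = sqrt(-35640 + sqrt(-3*(0 + 7) + (3 - 3*48))) = sqrt(-35640 + sqrt(-3*7 + (3 - 144))) = sqrt(-35640 + sqrt(-21 - 141)) = sqrt(-35640 + sqrt(-162)) = sqrt(-35640 + 9*I*sqrt(2))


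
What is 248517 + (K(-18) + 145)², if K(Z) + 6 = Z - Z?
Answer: 267838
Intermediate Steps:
K(Z) = -6 (K(Z) = -6 + (Z - Z) = -6 + 0 = -6)
248517 + (K(-18) + 145)² = 248517 + (-6 + 145)² = 248517 + 139² = 248517 + 19321 = 267838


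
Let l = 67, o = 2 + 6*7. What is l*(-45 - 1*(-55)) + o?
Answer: 714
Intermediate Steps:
o = 44 (o = 2 + 42 = 44)
l*(-45 - 1*(-55)) + o = 67*(-45 - 1*(-55)) + 44 = 67*(-45 + 55) + 44 = 67*10 + 44 = 670 + 44 = 714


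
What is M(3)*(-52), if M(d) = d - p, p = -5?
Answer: -416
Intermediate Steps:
M(d) = 5 + d (M(d) = d - 1*(-5) = d + 5 = 5 + d)
M(3)*(-52) = (5 + 3)*(-52) = 8*(-52) = -416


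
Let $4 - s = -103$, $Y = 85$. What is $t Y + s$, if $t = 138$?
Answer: $11837$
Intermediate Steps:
$s = 107$ ($s = 4 - -103 = 4 + 103 = 107$)
$t Y + s = 138 \cdot 85 + 107 = 11730 + 107 = 11837$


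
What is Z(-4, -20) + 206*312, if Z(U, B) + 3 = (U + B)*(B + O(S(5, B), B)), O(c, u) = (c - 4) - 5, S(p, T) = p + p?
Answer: 64725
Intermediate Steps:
S(p, T) = 2*p
O(c, u) = -9 + c (O(c, u) = (-4 + c) - 5 = -9 + c)
Z(U, B) = -3 + (1 + B)*(B + U) (Z(U, B) = -3 + (U + B)*(B + (-9 + 2*5)) = -3 + (B + U)*(B + (-9 + 10)) = -3 + (B + U)*(B + 1) = -3 + (B + U)*(1 + B) = -3 + (1 + B)*(B + U))
Z(-4, -20) + 206*312 = (-3 - 20 - 4 + (-20)**2 - 20*(-4)) + 206*312 = (-3 - 20 - 4 + 400 + 80) + 64272 = 453 + 64272 = 64725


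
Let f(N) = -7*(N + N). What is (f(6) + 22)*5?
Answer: -310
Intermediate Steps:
f(N) = -14*N
(f(6) + 22)*5 = (-14*6 + 22)*5 = (-84 + 22)*5 = -62*5 = -310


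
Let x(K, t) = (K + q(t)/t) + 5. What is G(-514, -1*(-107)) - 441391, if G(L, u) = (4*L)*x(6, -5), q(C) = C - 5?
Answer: -468119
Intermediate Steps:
q(C) = -5 + C
x(K, t) = 5 + K + (-5 + t)/t (x(K, t) = (K + (-5 + t)/t) + 5 = 5 + K + (-5 + t)/t)
G(L, u) = 52*L (G(L, u) = (4*L)*(6 + 6 - 5/(-5)) = (4*L)*(6 + 6 - 5*(-1/5)) = (4*L)*(6 + 6 + 1) = (4*L)*13 = 52*L)
G(-514, -1*(-107)) - 441391 = 52*(-514) - 441391 = -26728 - 441391 = -468119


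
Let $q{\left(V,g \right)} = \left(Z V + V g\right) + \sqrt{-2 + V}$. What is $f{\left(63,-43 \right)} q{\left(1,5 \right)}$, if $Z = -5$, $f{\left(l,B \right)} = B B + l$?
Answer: $1912 i \approx 1912.0 i$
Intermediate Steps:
$f{\left(l,B \right)} = l + B^{2}$ ($f{\left(l,B \right)} = B^{2} + l = l + B^{2}$)
$q{\left(V,g \right)} = \sqrt{-2 + V} - 5 V + V g$ ($q{\left(V,g \right)} = \left(- 5 V + V g\right) + \sqrt{-2 + V} = \sqrt{-2 + V} - 5 V + V g$)
$f{\left(63,-43 \right)} q{\left(1,5 \right)} = \left(63 + \left(-43\right)^{2}\right) \left(\sqrt{-2 + 1} - 5 + 1 \cdot 5\right) = \left(63 + 1849\right) \left(\sqrt{-1} - 5 + 5\right) = 1912 \left(i - 5 + 5\right) = 1912 i$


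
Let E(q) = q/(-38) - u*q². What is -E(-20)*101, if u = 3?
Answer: 2301790/19 ≈ 1.2115e+5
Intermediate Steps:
E(q) = -3*q² - q/38 (E(q) = q/(-38) - 3*q² = q*(-1/38) - 3*q² = -q/38 - 3*q² = -3*q² - q/38)
-E(-20)*101 = -(-1)*(-20)*(1 + 114*(-20))/38*101 = -(-1)*(-20)*(1 - 2280)/38*101 = -(-1)*(-20)*(-2279)/38*101 = -1*(-22790/19)*101 = (22790/19)*101 = 2301790/19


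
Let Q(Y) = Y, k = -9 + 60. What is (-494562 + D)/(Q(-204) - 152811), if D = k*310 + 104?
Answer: 478648/153015 ≈ 3.1281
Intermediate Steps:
k = 51
D = 15914 (D = 51*310 + 104 = 15810 + 104 = 15914)
(-494562 + D)/(Q(-204) - 152811) = (-494562 + 15914)/(-204 - 152811) = -478648/(-153015) = -478648*(-1/153015) = 478648/153015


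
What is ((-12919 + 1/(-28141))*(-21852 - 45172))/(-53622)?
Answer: -12183407572960/754488351 ≈ -16148.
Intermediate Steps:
((-12919 + 1/(-28141))*(-21852 - 45172))/(-53622) = ((-12919 - 1/28141)*(-67024))*(-1/53622) = -363553580/28141*(-67024)*(-1/53622) = (24366815145920/28141)*(-1/53622) = -12183407572960/754488351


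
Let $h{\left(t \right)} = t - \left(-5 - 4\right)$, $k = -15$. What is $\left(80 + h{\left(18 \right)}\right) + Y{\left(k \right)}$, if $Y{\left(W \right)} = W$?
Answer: $92$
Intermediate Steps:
$h{\left(t \right)} = 9 + t$ ($h{\left(t \right)} = t - -9 = t + 9 = 9 + t$)
$\left(80 + h{\left(18 \right)}\right) + Y{\left(k \right)} = \left(80 + \left(9 + 18\right)\right) - 15 = \left(80 + 27\right) - 15 = 107 - 15 = 92$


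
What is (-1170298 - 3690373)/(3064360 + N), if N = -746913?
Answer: -4860671/2317447 ≈ -2.0974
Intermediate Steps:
(-1170298 - 3690373)/(3064360 + N) = (-1170298 - 3690373)/(3064360 - 746913) = -4860671/2317447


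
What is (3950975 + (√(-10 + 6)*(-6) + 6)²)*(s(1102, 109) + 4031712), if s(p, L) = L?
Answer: 15929188538807 - 580582224*I ≈ 1.5929e+13 - 5.8058e+8*I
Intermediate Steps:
(3950975 + (√(-10 + 6)*(-6) + 6)²)*(s(1102, 109) + 4031712) = (3950975 + (√(-10 + 6)*(-6) + 6)²)*(109 + 4031712) = (3950975 + (√(-4)*(-6) + 6)²)*4031821 = (3950975 + ((2*I)*(-6) + 6)²)*4031821 = (3950975 + (-12*I + 6)²)*4031821 = (3950975 + (6 - 12*I)²)*4031821 = 15929623975475 + 4031821*(6 - 12*I)²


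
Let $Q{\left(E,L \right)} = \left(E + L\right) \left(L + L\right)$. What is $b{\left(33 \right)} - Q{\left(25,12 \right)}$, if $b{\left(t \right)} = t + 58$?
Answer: $-797$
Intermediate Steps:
$Q{\left(E,L \right)} = 2 L \left(E + L\right)$ ($Q{\left(E,L \right)} = \left(E + L\right) 2 L = 2 L \left(E + L\right)$)
$b{\left(t \right)} = 58 + t$
$b{\left(33 \right)} - Q{\left(25,12 \right)} = \left(58 + 33\right) - 2 \cdot 12 \left(25 + 12\right) = 91 - 2 \cdot 12 \cdot 37 = 91 - 888 = -797$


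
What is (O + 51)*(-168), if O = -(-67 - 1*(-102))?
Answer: -2688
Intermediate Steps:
O = -35 (O = -(-67 + 102) = -1*35 = -35)
(O + 51)*(-168) = (-35 + 51)*(-168) = 16*(-168) = -2688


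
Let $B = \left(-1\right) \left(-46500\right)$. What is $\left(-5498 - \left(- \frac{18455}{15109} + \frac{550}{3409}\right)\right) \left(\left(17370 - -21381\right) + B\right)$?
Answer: $- \frac{24136994504782443}{51506581} \approx -4.6862 \cdot 10^{8}$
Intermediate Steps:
$B = 46500$
$\left(-5498 - \left(- \frac{18455}{15109} + \frac{550}{3409}\right)\right) \left(\left(17370 - -21381\right) + B\right) = \left(-5498 - \left(- \frac{18455}{15109} + \frac{550}{3409}\right)\right) \left(\left(17370 - -21381\right) + 46500\right) = \left(-5498 - - \frac{54603145}{51506581}\right) \left(\left(17370 + 21381\right) + 46500\right) = \left(-5498 + \left(- \frac{550}{3409} + \frac{18455}{15109}\right)\right) \left(38751 + 46500\right) = \left(-5498 + \frac{54603145}{51506581}\right) 85251 = \left(- \frac{283128579193}{51506581}\right) 85251 = - \frac{24136994504782443}{51506581}$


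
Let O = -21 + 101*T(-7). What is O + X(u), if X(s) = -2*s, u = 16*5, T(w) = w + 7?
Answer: -181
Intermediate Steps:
T(w) = 7 + w
u = 80
O = -21 (O = -21 + 101*(7 - 7) = -21 + 101*0 = -21 + 0 = -21)
O + X(u) = -21 - 2*80 = -21 - 160 = -181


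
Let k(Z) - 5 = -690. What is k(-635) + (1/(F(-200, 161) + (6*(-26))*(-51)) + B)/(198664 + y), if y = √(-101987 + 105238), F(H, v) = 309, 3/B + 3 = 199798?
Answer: -469929549811412913517/686028539871361425 - 44918*√3251/13034542257555867075 ≈ -685.00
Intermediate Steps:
B = 3/199795 (B = 3/(-3 + 199798) = 3/199795 ≈ 1.5015e-5)
k(Z) = -685 (k(Z) = 5 - 690 = -685)
y = √3251 ≈ 57.018
k(-635) + (1/(F(-200, 161) + (6*(-26))*(-51)) + B)/(198664 + y) = -685 + (1/(309 + (6*(-26))*(-51)) + 3/199795)/(198664 + √3251) = -685 + (1/(309 - 156*(-51)) + 3/199795)/(198664 + √3251) = -685 + (1/(309 + 7956) + 3/199795)/(198664 + √3251) = -685 + (1/8265 + 3/199795)/(198664 + √3251) = -685 + 44918/(330261135*(198664 + √3251))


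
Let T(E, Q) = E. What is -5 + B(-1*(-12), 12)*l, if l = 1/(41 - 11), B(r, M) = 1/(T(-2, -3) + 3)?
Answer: -149/30 ≈ -4.9667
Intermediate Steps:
B(r, M) = 1 (B(r, M) = 1/(-2 + 3) = 1/1 = 1)
l = 1/30 ≈ 0.033333
-5 + B(-1*(-12), 12)*l = -5 + 1*(1/30) = -5 + 1/30 = -149/30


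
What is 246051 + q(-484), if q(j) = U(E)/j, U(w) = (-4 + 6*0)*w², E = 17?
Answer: 29772460/121 ≈ 2.4605e+5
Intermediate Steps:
U(w) = -4*w² (U(w) = (-4 + 0)*w² = -4*w²)
q(j) = -1156/j (q(j) = (-4*17²)/j = (-4*289)/j = -1156/j)
246051 + q(-484) = 246051 - 1156/(-484) = 246051 - 1156*(-1/484) = 246051 + 289/121 = 29772460/121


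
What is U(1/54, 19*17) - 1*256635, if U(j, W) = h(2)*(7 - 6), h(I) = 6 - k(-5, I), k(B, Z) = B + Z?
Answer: -256626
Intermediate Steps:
h(I) = 11 - I (h(I) = 6 - (-5 + I) = 6 + (5 - I) = 11 - I)
U(j, W) = 9 (U(j, W) = (11 - 1*2)*(7 - 6) = (11 - 2)*1 = 9*1 = 9)
U(1/54, 19*17) - 1*256635 = 9 - 1*256635 = 9 - 256635 = -256626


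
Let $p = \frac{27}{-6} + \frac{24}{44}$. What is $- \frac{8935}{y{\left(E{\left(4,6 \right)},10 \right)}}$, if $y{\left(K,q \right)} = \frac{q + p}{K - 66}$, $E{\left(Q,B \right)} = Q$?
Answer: $\frac{12187340}{133} \approx 91634.0$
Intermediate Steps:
$p = - \frac{87}{22}$ ($p = 27 \left(- \frac{1}{6}\right) + 24 \cdot \frac{1}{44} = - \frac{9}{2} + \frac{6}{11} = - \frac{87}{22} \approx -3.9545$)
$y{\left(K,q \right)} = \frac{- \frac{87}{22} + q}{-66 + K}$ ($y{\left(K,q \right)} = \frac{q - \frac{87}{22}}{K - 66} = \frac{- \frac{87}{22} + q}{-66 + K}$)
$- \frac{8935}{y{\left(E{\left(4,6 \right)},10 \right)}} = - \frac{8935}{\frac{1}{-66 + 4} \left(- \frac{87}{22} + 10\right)} = - \frac{8935}{\frac{1}{-62} \cdot \frac{133}{22}} = - \frac{8935}{\left(- \frac{1}{62}\right) \frac{133}{22}} = - \frac{8935}{- \frac{133}{1364}} = \left(-8935\right) \left(- \frac{1364}{133}\right) = \frac{12187340}{133}$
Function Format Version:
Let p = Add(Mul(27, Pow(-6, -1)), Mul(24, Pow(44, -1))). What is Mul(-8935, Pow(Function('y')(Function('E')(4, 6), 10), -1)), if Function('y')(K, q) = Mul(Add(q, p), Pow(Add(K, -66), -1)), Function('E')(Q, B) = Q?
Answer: Rational(12187340, 133) ≈ 91634.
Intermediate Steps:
p = Rational(-87, 22) (p = Add(Mul(27, Rational(-1, 6)), Mul(24, Rational(1, 44))) = Add(Rational(-9, 2), Rational(6, 11)) = Rational(-87, 22) ≈ -3.9545)
Function('y')(K, q) = Mul(Pow(Add(-66, K), -1), Add(Rational(-87, 22), q)) (Function('y')(K, q) = Mul(Add(q, Rational(-87, 22)), Pow(Add(K, -66), -1)) = Mul(Add(Rational(-87, 22), q), Pow(Add(-66, K), -1)) = Mul(Pow(Add(-66, K), -1), Add(Rational(-87, 22), q)))
Mul(-8935, Pow(Function('y')(Function('E')(4, 6), 10), -1)) = Mul(-8935, Pow(Mul(Pow(Add(-66, 4), -1), Add(Rational(-87, 22), 10)), -1)) = Mul(-8935, Pow(Mul(Pow(-62, -1), Rational(133, 22)), -1)) = Mul(-8935, Pow(Mul(Rational(-1, 62), Rational(133, 22)), -1)) = Mul(-8935, Pow(Rational(-133, 1364), -1)) = Mul(-8935, Rational(-1364, 133)) = Rational(12187340, 133)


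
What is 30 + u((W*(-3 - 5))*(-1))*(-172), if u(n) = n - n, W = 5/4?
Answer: 30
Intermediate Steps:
W = 5/4 (W = 5*(¼) = 5/4 ≈ 1.2500)
u(n) = 0
30 + u((W*(-3 - 5))*(-1))*(-172) = 30 + 0*(-172) = 30 + 0 = 30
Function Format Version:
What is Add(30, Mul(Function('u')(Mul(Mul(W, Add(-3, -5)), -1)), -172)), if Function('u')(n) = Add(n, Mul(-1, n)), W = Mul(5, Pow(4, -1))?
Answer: 30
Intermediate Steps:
W = Rational(5, 4) (W = Mul(5, Rational(1, 4)) = Rational(5, 4) ≈ 1.2500)
Function('u')(n) = 0
Add(30, Mul(Function('u')(Mul(Mul(W, Add(-3, -5)), -1)), -172)) = Add(30, Mul(0, -172)) = Add(30, 0) = 30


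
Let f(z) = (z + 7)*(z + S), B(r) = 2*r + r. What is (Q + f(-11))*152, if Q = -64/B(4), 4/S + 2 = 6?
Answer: 15808/3 ≈ 5269.3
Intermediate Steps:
S = 1 (S = 4/(-2 + 6) = 4/4 = 4*(¼) = 1)
B(r) = 3*r
f(z) = (1 + z)*(7 + z) (f(z) = (z + 7)*(z + 1) = (7 + z)*(1 + z) = (1 + z)*(7 + z))
Q = -16/3 (Q = -64/(3*4) = -64/12 = -64*1/12 = -16/3 ≈ -5.3333)
(Q + f(-11))*152 = (-16/3 + (7 + (-11)² + 8*(-11)))*152 = (-16/3 + (7 + 121 - 88))*152 = (-16/3 + 40)*152 = (104/3)*152 = 15808/3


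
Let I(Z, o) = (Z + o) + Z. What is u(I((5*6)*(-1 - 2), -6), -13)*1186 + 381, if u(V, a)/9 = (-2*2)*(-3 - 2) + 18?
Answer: 405993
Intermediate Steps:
I(Z, o) = o + 2*Z
u(V, a) = 342 (u(V, a) = 9*((-2*2)*(-3 - 2) + 18) = 9*(-4*(-5) + 18) = 9*(20 + 18) = 9*38 = 342)
u(I((5*6)*(-1 - 2), -6), -13)*1186 + 381 = 342*1186 + 381 = 405612 + 381 = 405993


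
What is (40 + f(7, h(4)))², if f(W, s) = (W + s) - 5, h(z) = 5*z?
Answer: 3844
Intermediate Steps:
f(W, s) = -5 + W + s
(40 + f(7, h(4)))² = (40 + (-5 + 7 + 5*4))² = (40 + (-5 + 7 + 20))² = (40 + 22)² = 62² = 3844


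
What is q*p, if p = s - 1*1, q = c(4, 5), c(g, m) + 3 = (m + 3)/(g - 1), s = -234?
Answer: 235/3 ≈ 78.333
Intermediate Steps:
c(g, m) = -3 + (3 + m)/(-1 + g) (c(g, m) = -3 + (m + 3)/(g - 1) = -3 + (3 + m)/(-1 + g))
q = -⅓ (q = (6 + 5 - 3*4)/(-1 + 4) = (6 + 5 - 12)/3 = (⅓)*(-1) = -⅓ ≈ -0.33333)
p = -235 (p = -234 - 1*1 = -234 - 1 = -235)
q*p = -⅓*(-235) = 235/3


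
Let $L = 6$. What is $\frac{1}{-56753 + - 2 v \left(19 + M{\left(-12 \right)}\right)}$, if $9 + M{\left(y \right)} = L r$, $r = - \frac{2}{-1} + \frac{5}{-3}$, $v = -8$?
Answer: $- \frac{1}{56561} \approx -1.768 \cdot 10^{-5}$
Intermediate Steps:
$r = \frac{1}{3}$ ($r = \left(-2\right) \left(-1\right) + 5 \left(- \frac{1}{3}\right) = 2 - \frac{5}{3} = \frac{1}{3} \approx 0.33333$)
$M{\left(y \right)} = -7$ ($M{\left(y \right)} = -9 + 6 \cdot \frac{1}{3} = -9 + 2 = -7$)
$\frac{1}{-56753 + - 2 v \left(19 + M{\left(-12 \right)}\right)} = \frac{1}{-56753 + \left(-2\right) \left(-8\right) \left(19 - 7\right)} = \frac{1}{-56753 + 16 \cdot 12} = \frac{1}{-56753 + 192} = \frac{1}{-56561} = - \frac{1}{56561}$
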